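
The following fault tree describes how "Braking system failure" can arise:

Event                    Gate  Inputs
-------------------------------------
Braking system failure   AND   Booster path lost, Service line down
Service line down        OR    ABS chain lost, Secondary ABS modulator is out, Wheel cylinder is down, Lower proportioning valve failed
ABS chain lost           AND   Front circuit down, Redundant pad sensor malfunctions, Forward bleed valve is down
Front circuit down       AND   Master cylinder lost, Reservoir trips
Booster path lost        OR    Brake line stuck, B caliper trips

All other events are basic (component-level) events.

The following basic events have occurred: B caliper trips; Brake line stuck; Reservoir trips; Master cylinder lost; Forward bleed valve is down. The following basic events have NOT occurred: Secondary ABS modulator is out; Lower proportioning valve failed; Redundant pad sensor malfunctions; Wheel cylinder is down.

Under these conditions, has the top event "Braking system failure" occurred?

Booster path lost [OR]: Brake line stuck=occurs, B caliper trips=occurs → at least one input occurs → occurs.
Front circuit down [AND]: Master cylinder lost=occurs, Reservoir trips=occurs → all inputs occur → occurs.
ABS chain lost [AND]: Front circuit down=occurs, Redundant pad sensor malfunctions=not, Forward bleed valve is down=occurs → not all inputs occur → does not occur.
Service line down [OR]: ABS chain lost=not, Secondary ABS modulator is out=not, Wheel cylinder is down=not, Lower proportioning valve failed=not → no input occurs → does not occur.
Braking system failure [AND]: Booster path lost=occurs, Service line down=not → not all inputs occur → does not occur.

No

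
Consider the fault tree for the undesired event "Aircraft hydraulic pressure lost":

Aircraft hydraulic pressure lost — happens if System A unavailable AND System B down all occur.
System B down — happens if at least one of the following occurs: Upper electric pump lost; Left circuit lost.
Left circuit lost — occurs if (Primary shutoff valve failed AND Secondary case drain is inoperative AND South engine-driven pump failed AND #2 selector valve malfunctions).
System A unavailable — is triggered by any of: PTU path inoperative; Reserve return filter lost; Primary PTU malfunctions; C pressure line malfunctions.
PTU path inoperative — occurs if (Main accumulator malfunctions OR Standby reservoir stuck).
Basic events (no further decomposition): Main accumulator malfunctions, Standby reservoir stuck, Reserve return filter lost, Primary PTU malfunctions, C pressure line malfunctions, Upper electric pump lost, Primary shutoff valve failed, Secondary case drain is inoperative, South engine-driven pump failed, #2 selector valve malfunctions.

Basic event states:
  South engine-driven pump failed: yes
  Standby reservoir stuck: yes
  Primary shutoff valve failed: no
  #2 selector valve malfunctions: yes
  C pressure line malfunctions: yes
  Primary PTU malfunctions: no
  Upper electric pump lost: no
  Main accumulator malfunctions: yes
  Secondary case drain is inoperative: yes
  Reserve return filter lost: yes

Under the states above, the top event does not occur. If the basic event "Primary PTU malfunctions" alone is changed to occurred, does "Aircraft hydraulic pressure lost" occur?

No

Counterfactual: set "Primary PTU malfunctions" to occurred.
PTU path inoperative [OR]: Main accumulator malfunctions=occurs, Standby reservoir stuck=occurs → at least one input occurs → occurs.
System A unavailable [OR]: PTU path inoperative=occurs, Reserve return filter lost=occurs, Primary PTU malfunctions=occurs, C pressure line malfunctions=occurs → at least one input occurs → occurs.
Left circuit lost [AND]: Primary shutoff valve failed=not, Secondary case drain is inoperative=occurs, South engine-driven pump failed=occurs, #2 selector valve malfunctions=occurs → not all inputs occur → does not occur.
System B down [OR]: Upper electric pump lost=not, Left circuit lost=not → no input occurs → does not occur.
Aircraft hydraulic pressure lost [AND]: System A unavailable=occurs, System B down=not → not all inputs occur → does not occur.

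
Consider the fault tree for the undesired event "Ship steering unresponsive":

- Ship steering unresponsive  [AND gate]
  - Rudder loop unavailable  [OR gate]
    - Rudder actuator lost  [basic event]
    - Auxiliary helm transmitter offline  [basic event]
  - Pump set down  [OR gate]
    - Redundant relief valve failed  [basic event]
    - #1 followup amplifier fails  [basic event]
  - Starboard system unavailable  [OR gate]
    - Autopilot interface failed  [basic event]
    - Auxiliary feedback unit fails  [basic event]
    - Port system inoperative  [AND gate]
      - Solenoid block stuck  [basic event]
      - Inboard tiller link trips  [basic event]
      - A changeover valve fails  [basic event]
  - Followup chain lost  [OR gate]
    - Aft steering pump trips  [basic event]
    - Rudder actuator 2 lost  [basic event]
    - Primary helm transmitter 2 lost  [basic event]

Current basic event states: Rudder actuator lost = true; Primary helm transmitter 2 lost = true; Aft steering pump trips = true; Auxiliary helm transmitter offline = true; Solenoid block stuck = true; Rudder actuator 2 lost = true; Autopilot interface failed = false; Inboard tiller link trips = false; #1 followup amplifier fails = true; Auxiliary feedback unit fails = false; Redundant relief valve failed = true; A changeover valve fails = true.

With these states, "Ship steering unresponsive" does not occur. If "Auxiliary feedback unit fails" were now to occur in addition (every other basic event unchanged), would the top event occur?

Yes

Counterfactual: set "Auxiliary feedback unit fails" to occurred.
Rudder loop unavailable [OR]: Rudder actuator lost=occurs, Auxiliary helm transmitter offline=occurs → at least one input occurs → occurs.
Pump set down [OR]: Redundant relief valve failed=occurs, #1 followup amplifier fails=occurs → at least one input occurs → occurs.
Port system inoperative [AND]: Solenoid block stuck=occurs, Inboard tiller link trips=not, A changeover valve fails=occurs → not all inputs occur → does not occur.
Starboard system unavailable [OR]: Autopilot interface failed=not, Auxiliary feedback unit fails=occurs, Port system inoperative=not → at least one input occurs → occurs.
Followup chain lost [OR]: Aft steering pump trips=occurs, Rudder actuator 2 lost=occurs, Primary helm transmitter 2 lost=occurs → at least one input occurs → occurs.
Ship steering unresponsive [AND]: Rudder loop unavailable=occurs, Pump set down=occurs, Starboard system unavailable=occurs, Followup chain lost=occurs → all inputs occur → occurs.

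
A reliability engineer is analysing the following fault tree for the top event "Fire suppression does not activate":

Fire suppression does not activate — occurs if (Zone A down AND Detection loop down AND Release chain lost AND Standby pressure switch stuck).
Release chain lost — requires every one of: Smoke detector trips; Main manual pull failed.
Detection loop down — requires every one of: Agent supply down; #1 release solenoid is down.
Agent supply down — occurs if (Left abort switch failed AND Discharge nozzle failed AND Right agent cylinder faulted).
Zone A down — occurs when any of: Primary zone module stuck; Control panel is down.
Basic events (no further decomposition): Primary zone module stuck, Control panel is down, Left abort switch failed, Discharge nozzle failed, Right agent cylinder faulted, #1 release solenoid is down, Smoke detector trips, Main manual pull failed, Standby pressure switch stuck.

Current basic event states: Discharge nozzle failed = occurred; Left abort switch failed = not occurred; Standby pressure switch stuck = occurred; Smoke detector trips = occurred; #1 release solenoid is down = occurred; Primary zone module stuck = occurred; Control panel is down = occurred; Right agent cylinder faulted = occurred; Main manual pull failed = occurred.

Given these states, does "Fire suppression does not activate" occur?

No

Zone A down [OR]: Primary zone module stuck=occurs, Control panel is down=occurs → at least one input occurs → occurs.
Agent supply down [AND]: Left abort switch failed=not, Discharge nozzle failed=occurs, Right agent cylinder faulted=occurs → not all inputs occur → does not occur.
Detection loop down [AND]: Agent supply down=not, #1 release solenoid is down=occurs → not all inputs occur → does not occur.
Release chain lost [AND]: Smoke detector trips=occurs, Main manual pull failed=occurs → all inputs occur → occurs.
Fire suppression does not activate [AND]: Zone A down=occurs, Detection loop down=not, Release chain lost=occurs, Standby pressure switch stuck=occurs → not all inputs occur → does not occur.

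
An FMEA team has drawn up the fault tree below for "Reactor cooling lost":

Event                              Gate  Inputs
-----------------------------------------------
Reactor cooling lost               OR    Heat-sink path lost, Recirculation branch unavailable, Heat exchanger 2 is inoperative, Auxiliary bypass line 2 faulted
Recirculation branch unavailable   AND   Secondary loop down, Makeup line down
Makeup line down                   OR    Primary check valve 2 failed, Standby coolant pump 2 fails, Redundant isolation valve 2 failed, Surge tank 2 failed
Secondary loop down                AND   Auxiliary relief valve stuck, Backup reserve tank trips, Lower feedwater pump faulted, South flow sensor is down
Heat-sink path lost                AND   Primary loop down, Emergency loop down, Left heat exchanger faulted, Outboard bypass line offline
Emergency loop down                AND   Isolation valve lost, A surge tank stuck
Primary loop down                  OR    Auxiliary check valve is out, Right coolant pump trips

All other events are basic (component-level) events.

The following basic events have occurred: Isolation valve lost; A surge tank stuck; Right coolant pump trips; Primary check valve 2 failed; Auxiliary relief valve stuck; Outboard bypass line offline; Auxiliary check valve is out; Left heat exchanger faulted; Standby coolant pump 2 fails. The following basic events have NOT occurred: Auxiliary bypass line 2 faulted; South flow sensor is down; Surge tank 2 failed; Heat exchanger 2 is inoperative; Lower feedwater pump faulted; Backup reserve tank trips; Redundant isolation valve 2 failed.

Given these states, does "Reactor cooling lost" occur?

Yes

Primary loop down [OR]: Auxiliary check valve is out=occurs, Right coolant pump trips=occurs → at least one input occurs → occurs.
Emergency loop down [AND]: Isolation valve lost=occurs, A surge tank stuck=occurs → all inputs occur → occurs.
Heat-sink path lost [AND]: Primary loop down=occurs, Emergency loop down=occurs, Left heat exchanger faulted=occurs, Outboard bypass line offline=occurs → all inputs occur → occurs.
Secondary loop down [AND]: Auxiliary relief valve stuck=occurs, Backup reserve tank trips=not, Lower feedwater pump faulted=not, South flow sensor is down=not → not all inputs occur → does not occur.
Makeup line down [OR]: Primary check valve 2 failed=occurs, Standby coolant pump 2 fails=occurs, Redundant isolation valve 2 failed=not, Surge tank 2 failed=not → at least one input occurs → occurs.
Recirculation branch unavailable [AND]: Secondary loop down=not, Makeup line down=occurs → not all inputs occur → does not occur.
Reactor cooling lost [OR]: Heat-sink path lost=occurs, Recirculation branch unavailable=not, Heat exchanger 2 is inoperative=not, Auxiliary bypass line 2 faulted=not → at least one input occurs → occurs.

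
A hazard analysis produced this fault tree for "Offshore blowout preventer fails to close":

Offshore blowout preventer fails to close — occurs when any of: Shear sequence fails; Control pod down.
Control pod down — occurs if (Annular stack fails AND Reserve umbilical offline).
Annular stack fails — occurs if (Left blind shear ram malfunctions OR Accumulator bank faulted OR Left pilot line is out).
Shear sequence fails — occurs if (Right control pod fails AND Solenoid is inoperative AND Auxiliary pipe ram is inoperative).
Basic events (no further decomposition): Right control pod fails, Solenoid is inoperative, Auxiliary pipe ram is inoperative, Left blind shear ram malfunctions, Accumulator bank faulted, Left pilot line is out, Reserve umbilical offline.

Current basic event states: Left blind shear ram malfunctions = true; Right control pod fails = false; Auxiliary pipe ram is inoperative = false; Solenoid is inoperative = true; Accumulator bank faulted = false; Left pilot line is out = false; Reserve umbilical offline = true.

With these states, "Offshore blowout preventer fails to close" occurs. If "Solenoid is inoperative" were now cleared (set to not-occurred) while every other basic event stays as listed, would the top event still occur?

Yes

Counterfactual: set "Solenoid is inoperative" to not occurred.
Shear sequence fails [AND]: Right control pod fails=not, Solenoid is inoperative=not, Auxiliary pipe ram is inoperative=not → not all inputs occur → does not occur.
Annular stack fails [OR]: Left blind shear ram malfunctions=occurs, Accumulator bank faulted=not, Left pilot line is out=not → at least one input occurs → occurs.
Control pod down [AND]: Annular stack fails=occurs, Reserve umbilical offline=occurs → all inputs occur → occurs.
Offshore blowout preventer fails to close [OR]: Shear sequence fails=not, Control pod down=occurs → at least one input occurs → occurs.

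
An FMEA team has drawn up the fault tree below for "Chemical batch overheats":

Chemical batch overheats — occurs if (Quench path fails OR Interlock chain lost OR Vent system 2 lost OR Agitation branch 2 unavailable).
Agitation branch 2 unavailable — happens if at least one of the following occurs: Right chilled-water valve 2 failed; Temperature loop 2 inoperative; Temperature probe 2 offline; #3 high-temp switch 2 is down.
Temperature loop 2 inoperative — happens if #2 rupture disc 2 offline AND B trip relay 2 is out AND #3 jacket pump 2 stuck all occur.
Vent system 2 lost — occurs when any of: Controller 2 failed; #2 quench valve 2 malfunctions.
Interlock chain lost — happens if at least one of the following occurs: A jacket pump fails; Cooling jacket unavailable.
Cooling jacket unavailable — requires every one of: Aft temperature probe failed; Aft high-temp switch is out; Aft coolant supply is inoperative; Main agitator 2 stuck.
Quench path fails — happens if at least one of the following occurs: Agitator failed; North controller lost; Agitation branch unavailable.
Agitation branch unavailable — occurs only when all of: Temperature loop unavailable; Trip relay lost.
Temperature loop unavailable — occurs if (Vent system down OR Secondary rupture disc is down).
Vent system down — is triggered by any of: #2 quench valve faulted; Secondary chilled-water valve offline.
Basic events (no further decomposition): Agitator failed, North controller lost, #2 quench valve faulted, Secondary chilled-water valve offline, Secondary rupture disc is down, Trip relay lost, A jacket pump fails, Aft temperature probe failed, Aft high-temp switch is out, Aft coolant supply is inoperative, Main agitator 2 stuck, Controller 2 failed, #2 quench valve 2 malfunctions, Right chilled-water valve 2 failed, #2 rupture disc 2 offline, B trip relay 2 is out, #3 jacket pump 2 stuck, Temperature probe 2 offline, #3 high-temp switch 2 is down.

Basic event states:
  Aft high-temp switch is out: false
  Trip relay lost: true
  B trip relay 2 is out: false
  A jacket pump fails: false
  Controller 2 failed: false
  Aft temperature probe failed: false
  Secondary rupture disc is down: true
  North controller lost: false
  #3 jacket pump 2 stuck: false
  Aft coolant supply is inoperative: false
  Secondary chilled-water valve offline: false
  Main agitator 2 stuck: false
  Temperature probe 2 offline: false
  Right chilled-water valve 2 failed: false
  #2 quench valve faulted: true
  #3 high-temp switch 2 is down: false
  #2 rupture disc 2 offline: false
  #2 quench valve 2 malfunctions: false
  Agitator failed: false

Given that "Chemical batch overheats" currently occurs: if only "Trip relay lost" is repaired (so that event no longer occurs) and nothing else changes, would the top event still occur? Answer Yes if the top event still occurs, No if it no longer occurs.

No

Counterfactual: set "Trip relay lost" to not occurred.
Vent system down [OR]: #2 quench valve faulted=occurs, Secondary chilled-water valve offline=not → at least one input occurs → occurs.
Temperature loop unavailable [OR]: Vent system down=occurs, Secondary rupture disc is down=occurs → at least one input occurs → occurs.
Agitation branch unavailable [AND]: Temperature loop unavailable=occurs, Trip relay lost=not → not all inputs occur → does not occur.
Quench path fails [OR]: Agitator failed=not, North controller lost=not, Agitation branch unavailable=not → no input occurs → does not occur.
Cooling jacket unavailable [AND]: Aft temperature probe failed=not, Aft high-temp switch is out=not, Aft coolant supply is inoperative=not, Main agitator 2 stuck=not → not all inputs occur → does not occur.
Interlock chain lost [OR]: A jacket pump fails=not, Cooling jacket unavailable=not → no input occurs → does not occur.
Vent system 2 lost [OR]: Controller 2 failed=not, #2 quench valve 2 malfunctions=not → no input occurs → does not occur.
Temperature loop 2 inoperative [AND]: #2 rupture disc 2 offline=not, B trip relay 2 is out=not, #3 jacket pump 2 stuck=not → not all inputs occur → does not occur.
Agitation branch 2 unavailable [OR]: Right chilled-water valve 2 failed=not, Temperature loop 2 inoperative=not, Temperature probe 2 offline=not, #3 high-temp switch 2 is down=not → no input occurs → does not occur.
Chemical batch overheats [OR]: Quench path fails=not, Interlock chain lost=not, Vent system 2 lost=not, Agitation branch 2 unavailable=not → no input occurs → does not occur.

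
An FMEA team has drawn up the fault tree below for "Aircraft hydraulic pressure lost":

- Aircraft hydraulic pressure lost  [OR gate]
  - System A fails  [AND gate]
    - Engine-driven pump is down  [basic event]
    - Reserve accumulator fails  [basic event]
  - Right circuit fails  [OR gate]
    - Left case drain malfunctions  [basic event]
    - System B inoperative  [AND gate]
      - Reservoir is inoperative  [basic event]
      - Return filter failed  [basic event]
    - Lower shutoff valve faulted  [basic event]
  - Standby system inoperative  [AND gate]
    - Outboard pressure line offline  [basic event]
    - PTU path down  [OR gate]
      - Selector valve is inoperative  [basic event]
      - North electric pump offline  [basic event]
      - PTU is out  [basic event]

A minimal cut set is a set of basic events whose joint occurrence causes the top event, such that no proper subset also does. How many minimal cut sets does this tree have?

7

System A fails [AND]: one cut set from each child combined → 1 × 1 = 1 cut set(s).
System B inoperative [AND]: one cut set from each child combined → 1 × 1 = 1 cut set(s).
Right circuit fails [OR]: union of children's cut sets → 3 cut set(s).
PTU path down [OR]: union of children's cut sets → 3 cut set(s).
Standby system inoperative [AND]: one cut set from each child combined → 1 × 3 = 3 cut set(s).
Aircraft hydraulic pressure lost [OR]: union of children's cut sets → 7 cut set(s).
Minimal cut sets: {Engine-driven pump is down, Reserve accumulator fails}; {Left case drain malfunctions}; {Reservoir is inoperative, Return filter failed}; {Lower shutoff valve faulted}; {Outboard pressure line offline, Selector valve is inoperative}; {North electric pump offline, Outboard pressure line offline}; {Outboard pressure line offline, PTU is out}.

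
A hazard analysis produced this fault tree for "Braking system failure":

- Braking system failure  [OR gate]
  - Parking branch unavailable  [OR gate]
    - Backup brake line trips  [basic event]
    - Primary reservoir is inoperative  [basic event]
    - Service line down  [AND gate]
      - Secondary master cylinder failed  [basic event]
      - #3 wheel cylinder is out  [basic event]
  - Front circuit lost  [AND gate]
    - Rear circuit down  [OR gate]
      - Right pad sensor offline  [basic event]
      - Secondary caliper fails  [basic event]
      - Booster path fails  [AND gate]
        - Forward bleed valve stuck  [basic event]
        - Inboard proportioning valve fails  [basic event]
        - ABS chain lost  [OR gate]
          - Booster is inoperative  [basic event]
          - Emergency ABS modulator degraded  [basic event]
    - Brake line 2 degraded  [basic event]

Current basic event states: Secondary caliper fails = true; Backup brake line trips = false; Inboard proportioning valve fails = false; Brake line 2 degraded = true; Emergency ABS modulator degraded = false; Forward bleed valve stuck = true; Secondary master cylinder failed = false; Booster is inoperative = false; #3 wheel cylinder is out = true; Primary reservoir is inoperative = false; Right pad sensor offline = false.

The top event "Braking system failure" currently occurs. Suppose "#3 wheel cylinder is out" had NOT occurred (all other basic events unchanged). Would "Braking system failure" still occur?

Counterfactual: set "#3 wheel cylinder is out" to not occurred.
Service line down [AND]: Secondary master cylinder failed=not, #3 wheel cylinder is out=not → not all inputs occur → does not occur.
Parking branch unavailable [OR]: Backup brake line trips=not, Primary reservoir is inoperative=not, Service line down=not → no input occurs → does not occur.
ABS chain lost [OR]: Booster is inoperative=not, Emergency ABS modulator degraded=not → no input occurs → does not occur.
Booster path fails [AND]: Forward bleed valve stuck=occurs, Inboard proportioning valve fails=not, ABS chain lost=not → not all inputs occur → does not occur.
Rear circuit down [OR]: Right pad sensor offline=not, Secondary caliper fails=occurs, Booster path fails=not → at least one input occurs → occurs.
Front circuit lost [AND]: Rear circuit down=occurs, Brake line 2 degraded=occurs → all inputs occur → occurs.
Braking system failure [OR]: Parking branch unavailable=not, Front circuit lost=occurs → at least one input occurs → occurs.

Yes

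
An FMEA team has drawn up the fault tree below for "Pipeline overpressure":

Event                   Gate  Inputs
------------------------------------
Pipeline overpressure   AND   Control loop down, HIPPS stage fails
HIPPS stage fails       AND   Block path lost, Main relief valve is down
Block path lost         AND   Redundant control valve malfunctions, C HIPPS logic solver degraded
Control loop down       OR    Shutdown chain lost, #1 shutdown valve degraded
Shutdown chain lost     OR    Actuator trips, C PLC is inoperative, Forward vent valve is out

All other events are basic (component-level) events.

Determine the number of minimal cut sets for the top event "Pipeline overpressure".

4

Shutdown chain lost [OR]: union of children's cut sets → 3 cut set(s).
Control loop down [OR]: union of children's cut sets → 4 cut set(s).
Block path lost [AND]: one cut set from each child combined → 1 × 1 = 1 cut set(s).
HIPPS stage fails [AND]: one cut set from each child combined → 1 × 1 = 1 cut set(s).
Pipeline overpressure [AND]: one cut set from each child combined → 4 × 1 = 4 cut set(s).
Minimal cut sets: {Actuator trips, C HIPPS logic solver degraded, Main relief valve is down, Redundant control valve malfunctions}; {C HIPPS logic solver degraded, C PLC is inoperative, Main relief valve is down, Redundant control valve malfunctions}; {C HIPPS logic solver degraded, Forward vent valve is out, Main relief valve is down, Redundant control valve malfunctions}; {#1 shutdown valve degraded, C HIPPS logic solver degraded, Main relief valve is down, Redundant control valve malfunctions}.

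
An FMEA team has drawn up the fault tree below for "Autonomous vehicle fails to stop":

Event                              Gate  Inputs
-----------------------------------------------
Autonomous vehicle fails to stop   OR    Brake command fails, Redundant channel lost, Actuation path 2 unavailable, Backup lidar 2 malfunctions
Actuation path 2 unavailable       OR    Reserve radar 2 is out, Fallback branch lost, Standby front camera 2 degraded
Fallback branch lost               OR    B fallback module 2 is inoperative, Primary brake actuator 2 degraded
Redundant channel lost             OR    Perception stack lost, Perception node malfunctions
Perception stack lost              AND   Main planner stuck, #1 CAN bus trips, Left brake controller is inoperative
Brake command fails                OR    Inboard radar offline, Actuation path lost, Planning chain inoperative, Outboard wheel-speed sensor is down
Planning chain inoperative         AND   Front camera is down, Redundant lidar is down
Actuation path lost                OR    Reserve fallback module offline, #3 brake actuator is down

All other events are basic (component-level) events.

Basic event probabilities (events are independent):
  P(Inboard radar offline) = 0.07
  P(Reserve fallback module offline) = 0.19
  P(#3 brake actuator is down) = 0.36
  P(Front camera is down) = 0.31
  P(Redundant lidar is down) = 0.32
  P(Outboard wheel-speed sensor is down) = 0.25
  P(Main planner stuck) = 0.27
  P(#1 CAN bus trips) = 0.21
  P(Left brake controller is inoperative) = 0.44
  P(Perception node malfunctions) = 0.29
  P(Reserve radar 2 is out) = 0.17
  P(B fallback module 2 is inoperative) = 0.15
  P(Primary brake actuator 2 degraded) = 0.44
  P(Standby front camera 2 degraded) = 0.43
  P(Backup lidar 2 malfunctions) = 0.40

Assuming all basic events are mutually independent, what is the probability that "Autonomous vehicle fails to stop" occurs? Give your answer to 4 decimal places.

0.9695

P(Actuation path lost) [OR] = 1 − (1−0.19) × (1−0.36) = 0.481600
P(Planning chain inoperative) [AND] = 0.31 × 0.32 = 0.099200
P(Brake command fails) [OR] = 1 − (1−0.07) × (1−0.481600) × (1−0.099200) × (1−0.25) = 0.674285
P(Perception stack lost) [AND] = 0.27 × 0.21 × 0.44 = 0.024948
P(Redundant channel lost) [OR] = 1 − (1−0.024948) × (1−0.29) = 0.307713
P(Fallback branch lost) [OR] = 1 − (1−0.15) × (1−0.44) = 0.524000
P(Actuation path 2 unavailable) [OR] = 1 − (1−0.17) × (1−0.524000) × (1−0.43) = 0.774804
P(Autonomous vehicle fails to stop) [OR] = 1 − (1−0.674285) × (1−0.307713) × (1−0.774804) × (1−0.40) = 0.969533
Rounded to 4 decimal places: P(Autonomous vehicle fails to stop) ≈ 0.9695.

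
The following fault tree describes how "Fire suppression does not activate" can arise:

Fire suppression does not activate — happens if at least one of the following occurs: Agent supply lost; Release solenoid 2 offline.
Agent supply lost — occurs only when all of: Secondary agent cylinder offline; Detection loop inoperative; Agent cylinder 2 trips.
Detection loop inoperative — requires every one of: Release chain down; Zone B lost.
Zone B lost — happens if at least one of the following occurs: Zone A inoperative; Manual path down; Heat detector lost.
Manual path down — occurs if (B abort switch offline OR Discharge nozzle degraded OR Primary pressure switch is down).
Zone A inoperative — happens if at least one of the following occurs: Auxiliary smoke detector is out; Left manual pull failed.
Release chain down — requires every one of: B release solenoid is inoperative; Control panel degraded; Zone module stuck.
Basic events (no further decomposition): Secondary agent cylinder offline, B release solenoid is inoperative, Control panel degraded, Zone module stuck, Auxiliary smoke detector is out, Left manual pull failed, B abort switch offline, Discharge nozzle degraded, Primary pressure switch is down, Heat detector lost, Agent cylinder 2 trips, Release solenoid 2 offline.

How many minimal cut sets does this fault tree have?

Release chain down [AND]: one cut set from each child combined → 1 × 1 × 1 = 1 cut set(s).
Zone A inoperative [OR]: union of children's cut sets → 2 cut set(s).
Manual path down [OR]: union of children's cut sets → 3 cut set(s).
Zone B lost [OR]: union of children's cut sets → 6 cut set(s).
Detection loop inoperative [AND]: one cut set from each child combined → 1 × 6 = 6 cut set(s).
Agent supply lost [AND]: one cut set from each child combined → 1 × 6 × 1 = 6 cut set(s).
Fire suppression does not activate [OR]: union of children's cut sets → 7 cut set(s).
Minimal cut sets: {Agent cylinder 2 trips, Auxiliary smoke detector is out, B release solenoid is inoperative, Control panel degraded, Secondary agent cylinder offline, Zone module stuck}; {Agent cylinder 2 trips, B release solenoid is inoperative, Control panel degraded, Left manual pull failed, Secondary agent cylinder offline, Zone module stuck}; {Agent cylinder 2 trips, B abort switch offline, B release solenoid is inoperative, Control panel degraded, Secondary agent cylinder offline, Zone module stuck}; {Agent cylinder 2 trips, B release solenoid is inoperative, Control panel degraded, Discharge nozzle degraded, Secondary agent cylinder offline, Zone module stuck}; {Agent cylinder 2 trips, B release solenoid is inoperative, Control panel degraded, Primary pressure switch is down, Secondary agent cylinder offline, Zone module stuck}; {Agent cylinder 2 trips, B release solenoid is inoperative, Control panel degraded, Heat detector lost, Secondary agent cylinder offline, Zone module stuck}; {Release solenoid 2 offline}.

7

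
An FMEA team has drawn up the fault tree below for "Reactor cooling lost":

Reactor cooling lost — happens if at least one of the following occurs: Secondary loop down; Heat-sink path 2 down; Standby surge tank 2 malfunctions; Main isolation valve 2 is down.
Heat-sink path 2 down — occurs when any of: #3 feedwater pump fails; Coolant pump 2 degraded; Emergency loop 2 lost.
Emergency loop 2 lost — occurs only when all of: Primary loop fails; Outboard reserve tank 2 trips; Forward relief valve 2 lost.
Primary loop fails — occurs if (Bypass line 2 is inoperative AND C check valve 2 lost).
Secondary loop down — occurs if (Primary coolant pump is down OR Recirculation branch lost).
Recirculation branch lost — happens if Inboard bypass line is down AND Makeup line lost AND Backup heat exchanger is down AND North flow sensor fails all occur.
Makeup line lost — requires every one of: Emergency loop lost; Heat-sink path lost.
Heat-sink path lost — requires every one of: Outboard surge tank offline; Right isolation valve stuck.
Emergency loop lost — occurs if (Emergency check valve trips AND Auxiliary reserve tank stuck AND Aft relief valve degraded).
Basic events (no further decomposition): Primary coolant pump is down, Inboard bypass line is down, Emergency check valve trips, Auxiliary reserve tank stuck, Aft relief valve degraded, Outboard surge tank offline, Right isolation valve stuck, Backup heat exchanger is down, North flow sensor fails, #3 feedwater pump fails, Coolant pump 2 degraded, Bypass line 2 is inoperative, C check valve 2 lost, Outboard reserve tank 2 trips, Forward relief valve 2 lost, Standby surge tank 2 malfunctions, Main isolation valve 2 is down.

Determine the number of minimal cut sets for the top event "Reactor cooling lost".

7

Emergency loop lost [AND]: one cut set from each child combined → 1 × 1 × 1 = 1 cut set(s).
Heat-sink path lost [AND]: one cut set from each child combined → 1 × 1 = 1 cut set(s).
Makeup line lost [AND]: one cut set from each child combined → 1 × 1 = 1 cut set(s).
Recirculation branch lost [AND]: one cut set from each child combined → 1 × 1 × 1 × 1 = 1 cut set(s).
Secondary loop down [OR]: union of children's cut sets → 2 cut set(s).
Primary loop fails [AND]: one cut set from each child combined → 1 × 1 = 1 cut set(s).
Emergency loop 2 lost [AND]: one cut set from each child combined → 1 × 1 × 1 = 1 cut set(s).
Heat-sink path 2 down [OR]: union of children's cut sets → 3 cut set(s).
Reactor cooling lost [OR]: union of children's cut sets → 7 cut set(s).
Minimal cut sets: {Primary coolant pump is down}; {Aft relief valve degraded, Auxiliary reserve tank stuck, Backup heat exchanger is down, Emergency check valve trips, Inboard bypass line is down, North flow sensor fails, Outboard surge tank offline, Right isolation valve stuck}; {#3 feedwater pump fails}; {Coolant pump 2 degraded}; {Bypass line 2 is inoperative, C check valve 2 lost, Forward relief valve 2 lost, Outboard reserve tank 2 trips}; {Standby surge tank 2 malfunctions}; {Main isolation valve 2 is down}.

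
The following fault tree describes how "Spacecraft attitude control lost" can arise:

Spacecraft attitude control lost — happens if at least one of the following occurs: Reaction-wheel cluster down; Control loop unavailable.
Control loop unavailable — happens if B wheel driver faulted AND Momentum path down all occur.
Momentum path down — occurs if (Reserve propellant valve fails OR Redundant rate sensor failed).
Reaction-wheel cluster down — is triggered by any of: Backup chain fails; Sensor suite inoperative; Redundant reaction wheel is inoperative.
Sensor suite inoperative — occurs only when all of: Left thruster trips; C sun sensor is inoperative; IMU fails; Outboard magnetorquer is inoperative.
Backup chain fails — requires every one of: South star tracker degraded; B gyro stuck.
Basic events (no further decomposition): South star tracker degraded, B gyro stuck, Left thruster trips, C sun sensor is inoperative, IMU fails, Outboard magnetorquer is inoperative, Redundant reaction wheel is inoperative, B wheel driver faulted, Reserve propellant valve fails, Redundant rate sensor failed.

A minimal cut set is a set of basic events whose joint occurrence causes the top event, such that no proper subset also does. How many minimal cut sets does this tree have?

5

Backup chain fails [AND]: one cut set from each child combined → 1 × 1 = 1 cut set(s).
Sensor suite inoperative [AND]: one cut set from each child combined → 1 × 1 × 1 × 1 = 1 cut set(s).
Reaction-wheel cluster down [OR]: union of children's cut sets → 3 cut set(s).
Momentum path down [OR]: union of children's cut sets → 2 cut set(s).
Control loop unavailable [AND]: one cut set from each child combined → 1 × 2 = 2 cut set(s).
Spacecraft attitude control lost [OR]: union of children's cut sets → 5 cut set(s).
Minimal cut sets: {B gyro stuck, South star tracker degraded}; {C sun sensor is inoperative, IMU fails, Left thruster trips, Outboard magnetorquer is inoperative}; {Redundant reaction wheel is inoperative}; {B wheel driver faulted, Reserve propellant valve fails}; {B wheel driver faulted, Redundant rate sensor failed}.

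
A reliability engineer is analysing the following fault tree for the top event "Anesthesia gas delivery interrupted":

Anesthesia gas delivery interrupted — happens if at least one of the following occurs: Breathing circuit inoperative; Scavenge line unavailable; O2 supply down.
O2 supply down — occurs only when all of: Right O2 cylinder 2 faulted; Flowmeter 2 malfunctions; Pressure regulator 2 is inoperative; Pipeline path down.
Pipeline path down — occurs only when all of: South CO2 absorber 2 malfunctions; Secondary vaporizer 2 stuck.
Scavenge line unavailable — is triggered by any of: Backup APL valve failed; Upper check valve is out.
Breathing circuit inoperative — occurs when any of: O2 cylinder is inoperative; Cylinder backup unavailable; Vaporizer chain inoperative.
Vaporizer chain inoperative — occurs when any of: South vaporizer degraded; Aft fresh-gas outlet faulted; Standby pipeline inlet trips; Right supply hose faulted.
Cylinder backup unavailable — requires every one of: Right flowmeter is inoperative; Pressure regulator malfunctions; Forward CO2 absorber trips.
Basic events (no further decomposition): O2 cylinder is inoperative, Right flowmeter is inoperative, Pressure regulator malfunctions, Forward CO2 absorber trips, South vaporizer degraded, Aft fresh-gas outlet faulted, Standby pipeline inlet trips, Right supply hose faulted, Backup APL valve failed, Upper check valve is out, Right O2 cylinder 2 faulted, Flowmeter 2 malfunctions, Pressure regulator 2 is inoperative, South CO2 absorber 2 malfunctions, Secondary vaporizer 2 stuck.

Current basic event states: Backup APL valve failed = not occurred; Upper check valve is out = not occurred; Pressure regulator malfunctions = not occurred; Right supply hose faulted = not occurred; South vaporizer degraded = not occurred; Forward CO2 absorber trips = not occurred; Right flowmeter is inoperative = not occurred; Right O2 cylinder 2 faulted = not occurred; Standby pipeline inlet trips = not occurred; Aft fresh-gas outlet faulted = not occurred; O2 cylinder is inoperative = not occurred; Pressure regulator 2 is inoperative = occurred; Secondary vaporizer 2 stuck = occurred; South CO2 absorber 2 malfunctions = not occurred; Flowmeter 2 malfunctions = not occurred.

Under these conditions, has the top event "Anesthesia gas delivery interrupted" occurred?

No

Cylinder backup unavailable [AND]: Right flowmeter is inoperative=not, Pressure regulator malfunctions=not, Forward CO2 absorber trips=not → not all inputs occur → does not occur.
Vaporizer chain inoperative [OR]: South vaporizer degraded=not, Aft fresh-gas outlet faulted=not, Standby pipeline inlet trips=not, Right supply hose faulted=not → no input occurs → does not occur.
Breathing circuit inoperative [OR]: O2 cylinder is inoperative=not, Cylinder backup unavailable=not, Vaporizer chain inoperative=not → no input occurs → does not occur.
Scavenge line unavailable [OR]: Backup APL valve failed=not, Upper check valve is out=not → no input occurs → does not occur.
Pipeline path down [AND]: South CO2 absorber 2 malfunctions=not, Secondary vaporizer 2 stuck=occurs → not all inputs occur → does not occur.
O2 supply down [AND]: Right O2 cylinder 2 faulted=not, Flowmeter 2 malfunctions=not, Pressure regulator 2 is inoperative=occurs, Pipeline path down=not → not all inputs occur → does not occur.
Anesthesia gas delivery interrupted [OR]: Breathing circuit inoperative=not, Scavenge line unavailable=not, O2 supply down=not → no input occurs → does not occur.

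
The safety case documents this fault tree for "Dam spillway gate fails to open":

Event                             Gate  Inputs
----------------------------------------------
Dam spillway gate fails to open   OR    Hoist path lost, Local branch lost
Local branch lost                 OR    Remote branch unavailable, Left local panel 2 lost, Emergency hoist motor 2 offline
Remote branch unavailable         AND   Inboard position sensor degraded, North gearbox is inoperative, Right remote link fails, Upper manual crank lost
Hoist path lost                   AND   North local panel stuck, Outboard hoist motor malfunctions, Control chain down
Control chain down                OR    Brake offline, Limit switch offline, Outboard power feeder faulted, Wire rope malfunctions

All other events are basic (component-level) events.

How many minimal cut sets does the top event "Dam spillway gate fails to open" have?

7

Control chain down [OR]: union of children's cut sets → 4 cut set(s).
Hoist path lost [AND]: one cut set from each child combined → 1 × 1 × 4 = 4 cut set(s).
Remote branch unavailable [AND]: one cut set from each child combined → 1 × 1 × 1 × 1 = 1 cut set(s).
Local branch lost [OR]: union of children's cut sets → 3 cut set(s).
Dam spillway gate fails to open [OR]: union of children's cut sets → 7 cut set(s).
Minimal cut sets: {Brake offline, North local panel stuck, Outboard hoist motor malfunctions}; {Limit switch offline, North local panel stuck, Outboard hoist motor malfunctions}; {North local panel stuck, Outboard hoist motor malfunctions, Outboard power feeder faulted}; {North local panel stuck, Outboard hoist motor malfunctions, Wire rope malfunctions}; {Inboard position sensor degraded, North gearbox is inoperative, Right remote link fails, Upper manual crank lost}; {Left local panel 2 lost}; {Emergency hoist motor 2 offline}.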